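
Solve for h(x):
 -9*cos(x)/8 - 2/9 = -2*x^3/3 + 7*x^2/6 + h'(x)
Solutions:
 h(x) = C1 + x^4/6 - 7*x^3/18 - 2*x/9 - 9*sin(x)/8


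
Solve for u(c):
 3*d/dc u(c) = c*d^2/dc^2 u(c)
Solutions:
 u(c) = C1 + C2*c^4


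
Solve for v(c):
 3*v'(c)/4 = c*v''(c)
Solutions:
 v(c) = C1 + C2*c^(7/4)


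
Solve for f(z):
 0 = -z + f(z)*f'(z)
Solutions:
 f(z) = -sqrt(C1 + z^2)
 f(z) = sqrt(C1 + z^2)


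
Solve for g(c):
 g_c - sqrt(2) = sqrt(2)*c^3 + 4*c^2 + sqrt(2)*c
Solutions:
 g(c) = C1 + sqrt(2)*c^4/4 + 4*c^3/3 + sqrt(2)*c^2/2 + sqrt(2)*c


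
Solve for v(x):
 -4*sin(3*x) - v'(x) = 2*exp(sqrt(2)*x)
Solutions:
 v(x) = C1 - sqrt(2)*exp(sqrt(2)*x) + 4*cos(3*x)/3


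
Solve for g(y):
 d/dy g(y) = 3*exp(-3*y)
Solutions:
 g(y) = C1 - exp(-3*y)


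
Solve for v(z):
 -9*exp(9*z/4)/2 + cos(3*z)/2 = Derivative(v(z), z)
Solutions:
 v(z) = C1 - 2*exp(9*z/4) + sin(3*z)/6


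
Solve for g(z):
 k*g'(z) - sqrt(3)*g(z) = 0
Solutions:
 g(z) = C1*exp(sqrt(3)*z/k)


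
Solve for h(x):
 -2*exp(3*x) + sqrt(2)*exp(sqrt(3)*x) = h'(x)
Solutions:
 h(x) = C1 - 2*exp(3*x)/3 + sqrt(6)*exp(sqrt(3)*x)/3


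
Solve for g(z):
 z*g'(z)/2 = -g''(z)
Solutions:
 g(z) = C1 + C2*erf(z/2)


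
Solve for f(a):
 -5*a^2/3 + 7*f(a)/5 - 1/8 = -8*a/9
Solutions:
 f(a) = 25*a^2/21 - 40*a/63 + 5/56


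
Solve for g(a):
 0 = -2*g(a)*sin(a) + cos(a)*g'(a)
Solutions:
 g(a) = C1/cos(a)^2


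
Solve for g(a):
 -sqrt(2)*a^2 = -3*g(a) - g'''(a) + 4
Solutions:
 g(a) = C3*exp(-3^(1/3)*a) + sqrt(2)*a^2/3 + (C1*sin(3^(5/6)*a/2) + C2*cos(3^(5/6)*a/2))*exp(3^(1/3)*a/2) + 4/3


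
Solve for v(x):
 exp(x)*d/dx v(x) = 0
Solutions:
 v(x) = C1


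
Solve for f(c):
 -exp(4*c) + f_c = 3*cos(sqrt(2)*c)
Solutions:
 f(c) = C1 + exp(4*c)/4 + 3*sqrt(2)*sin(sqrt(2)*c)/2


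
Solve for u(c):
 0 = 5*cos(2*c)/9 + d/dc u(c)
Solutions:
 u(c) = C1 - 5*sin(2*c)/18


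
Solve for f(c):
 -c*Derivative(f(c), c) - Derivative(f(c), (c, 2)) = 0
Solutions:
 f(c) = C1 + C2*erf(sqrt(2)*c/2)


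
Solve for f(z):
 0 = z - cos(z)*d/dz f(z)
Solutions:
 f(z) = C1 + Integral(z/cos(z), z)


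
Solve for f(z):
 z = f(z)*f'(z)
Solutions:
 f(z) = -sqrt(C1 + z^2)
 f(z) = sqrt(C1 + z^2)


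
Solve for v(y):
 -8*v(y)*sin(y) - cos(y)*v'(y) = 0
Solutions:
 v(y) = C1*cos(y)^8


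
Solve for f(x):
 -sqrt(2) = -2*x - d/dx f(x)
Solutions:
 f(x) = C1 - x^2 + sqrt(2)*x


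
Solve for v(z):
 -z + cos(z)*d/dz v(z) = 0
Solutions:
 v(z) = C1 + Integral(z/cos(z), z)


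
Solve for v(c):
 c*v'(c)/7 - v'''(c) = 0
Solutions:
 v(c) = C1 + Integral(C2*airyai(7^(2/3)*c/7) + C3*airybi(7^(2/3)*c/7), c)


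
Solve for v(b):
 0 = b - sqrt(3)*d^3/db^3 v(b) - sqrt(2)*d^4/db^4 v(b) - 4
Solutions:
 v(b) = C1 + C2*b + C3*b^2 + C4*exp(-sqrt(6)*b/2) + sqrt(3)*b^4/72 + b^3*(-4*sqrt(3) - sqrt(2))/18


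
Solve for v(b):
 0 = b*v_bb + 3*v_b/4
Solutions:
 v(b) = C1 + C2*b^(1/4)


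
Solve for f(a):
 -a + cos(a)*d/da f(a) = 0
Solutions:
 f(a) = C1 + Integral(a/cos(a), a)


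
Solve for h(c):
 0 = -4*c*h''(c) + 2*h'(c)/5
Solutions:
 h(c) = C1 + C2*c^(11/10)


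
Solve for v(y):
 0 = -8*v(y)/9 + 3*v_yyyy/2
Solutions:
 v(y) = C1*exp(-2*3^(1/4)*y/3) + C2*exp(2*3^(1/4)*y/3) + C3*sin(2*3^(1/4)*y/3) + C4*cos(2*3^(1/4)*y/3)


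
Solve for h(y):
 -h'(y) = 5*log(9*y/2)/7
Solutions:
 h(y) = C1 - 5*y*log(y)/7 - 10*y*log(3)/7 + 5*y*log(2)/7 + 5*y/7


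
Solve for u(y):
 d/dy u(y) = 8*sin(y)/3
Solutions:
 u(y) = C1 - 8*cos(y)/3


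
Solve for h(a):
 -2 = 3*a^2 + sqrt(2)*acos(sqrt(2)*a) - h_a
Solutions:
 h(a) = C1 + a^3 + 2*a + sqrt(2)*(a*acos(sqrt(2)*a) - sqrt(2)*sqrt(1 - 2*a^2)/2)


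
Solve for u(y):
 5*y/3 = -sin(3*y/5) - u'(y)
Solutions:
 u(y) = C1 - 5*y^2/6 + 5*cos(3*y/5)/3


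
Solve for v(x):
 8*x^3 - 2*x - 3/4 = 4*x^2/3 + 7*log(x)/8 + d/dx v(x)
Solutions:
 v(x) = C1 + 2*x^4 - 4*x^3/9 - x^2 - 7*x*log(x)/8 + x/8


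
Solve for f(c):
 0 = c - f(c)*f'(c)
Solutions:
 f(c) = -sqrt(C1 + c^2)
 f(c) = sqrt(C1 + c^2)


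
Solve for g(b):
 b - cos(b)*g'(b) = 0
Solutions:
 g(b) = C1 + Integral(b/cos(b), b)


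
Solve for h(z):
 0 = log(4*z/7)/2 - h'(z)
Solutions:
 h(z) = C1 + z*log(z)/2 - z*log(7)/2 - z/2 + z*log(2)


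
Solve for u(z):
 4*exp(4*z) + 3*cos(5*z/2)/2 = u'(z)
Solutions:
 u(z) = C1 + exp(4*z) + 3*sin(5*z/2)/5


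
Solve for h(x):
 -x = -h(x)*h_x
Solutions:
 h(x) = -sqrt(C1 + x^2)
 h(x) = sqrt(C1 + x^2)


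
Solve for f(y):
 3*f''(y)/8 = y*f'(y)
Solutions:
 f(y) = C1 + C2*erfi(2*sqrt(3)*y/3)


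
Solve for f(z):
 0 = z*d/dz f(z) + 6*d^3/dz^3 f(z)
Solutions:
 f(z) = C1 + Integral(C2*airyai(-6^(2/3)*z/6) + C3*airybi(-6^(2/3)*z/6), z)


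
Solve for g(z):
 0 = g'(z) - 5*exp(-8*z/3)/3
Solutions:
 g(z) = C1 - 5*exp(-8*z/3)/8


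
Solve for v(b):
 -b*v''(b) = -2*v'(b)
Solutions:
 v(b) = C1 + C2*b^3


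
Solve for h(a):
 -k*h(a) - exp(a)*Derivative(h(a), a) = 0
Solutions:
 h(a) = C1*exp(k*exp(-a))


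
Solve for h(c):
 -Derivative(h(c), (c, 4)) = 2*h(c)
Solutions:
 h(c) = (C1*sin(2^(3/4)*c/2) + C2*cos(2^(3/4)*c/2))*exp(-2^(3/4)*c/2) + (C3*sin(2^(3/4)*c/2) + C4*cos(2^(3/4)*c/2))*exp(2^(3/4)*c/2)


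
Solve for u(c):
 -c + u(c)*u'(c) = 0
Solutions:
 u(c) = -sqrt(C1 + c^2)
 u(c) = sqrt(C1 + c^2)


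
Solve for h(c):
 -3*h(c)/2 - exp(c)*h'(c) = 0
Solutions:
 h(c) = C1*exp(3*exp(-c)/2)


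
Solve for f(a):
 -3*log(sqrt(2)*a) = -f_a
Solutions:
 f(a) = C1 + 3*a*log(a) - 3*a + 3*a*log(2)/2


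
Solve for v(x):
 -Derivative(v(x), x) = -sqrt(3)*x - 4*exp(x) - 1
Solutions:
 v(x) = C1 + sqrt(3)*x^2/2 + x + 4*exp(x)


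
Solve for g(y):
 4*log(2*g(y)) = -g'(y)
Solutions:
 Integral(1/(log(_y) + log(2)), (_y, g(y)))/4 = C1 - y


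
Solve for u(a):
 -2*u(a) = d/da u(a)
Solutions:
 u(a) = C1*exp(-2*a)


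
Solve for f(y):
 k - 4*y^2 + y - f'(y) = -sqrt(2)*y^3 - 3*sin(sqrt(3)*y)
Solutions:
 f(y) = C1 + k*y + sqrt(2)*y^4/4 - 4*y^3/3 + y^2/2 - sqrt(3)*cos(sqrt(3)*y)


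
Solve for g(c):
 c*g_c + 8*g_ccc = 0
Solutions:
 g(c) = C1 + Integral(C2*airyai(-c/2) + C3*airybi(-c/2), c)


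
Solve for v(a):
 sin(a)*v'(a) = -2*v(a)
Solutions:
 v(a) = C1*(cos(a) + 1)/(cos(a) - 1)


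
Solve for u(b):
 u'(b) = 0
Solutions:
 u(b) = C1


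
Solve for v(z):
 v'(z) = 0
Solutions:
 v(z) = C1


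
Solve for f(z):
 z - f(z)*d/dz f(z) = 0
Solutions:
 f(z) = -sqrt(C1 + z^2)
 f(z) = sqrt(C1 + z^2)


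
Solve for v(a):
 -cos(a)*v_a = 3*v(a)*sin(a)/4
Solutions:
 v(a) = C1*cos(a)^(3/4)


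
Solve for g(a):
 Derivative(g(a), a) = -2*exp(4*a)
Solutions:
 g(a) = C1 - exp(4*a)/2


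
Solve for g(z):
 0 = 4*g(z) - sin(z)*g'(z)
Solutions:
 g(z) = C1*(cos(z)^2 - 2*cos(z) + 1)/(cos(z)^2 + 2*cos(z) + 1)


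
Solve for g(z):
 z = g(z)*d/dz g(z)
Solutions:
 g(z) = -sqrt(C1 + z^2)
 g(z) = sqrt(C1 + z^2)


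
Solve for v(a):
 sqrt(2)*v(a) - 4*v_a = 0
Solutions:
 v(a) = C1*exp(sqrt(2)*a/4)


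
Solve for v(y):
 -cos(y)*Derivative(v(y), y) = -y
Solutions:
 v(y) = C1 + Integral(y/cos(y), y)


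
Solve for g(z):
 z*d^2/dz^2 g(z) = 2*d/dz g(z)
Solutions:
 g(z) = C1 + C2*z^3


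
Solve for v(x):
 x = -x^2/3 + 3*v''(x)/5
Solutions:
 v(x) = C1 + C2*x + 5*x^4/108 + 5*x^3/18


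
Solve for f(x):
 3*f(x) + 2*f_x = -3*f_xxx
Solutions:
 f(x) = C1*exp(2^(1/3)*x*(-4/(27 + sqrt(761))^(1/3) + 2^(1/3)*(27 + sqrt(761))^(1/3))/12)*sin(2^(1/3)*sqrt(3)*x*(4/(27 + sqrt(761))^(1/3) + 2^(1/3)*(27 + sqrt(761))^(1/3))/12) + C2*exp(2^(1/3)*x*(-4/(27 + sqrt(761))^(1/3) + 2^(1/3)*(27 + sqrt(761))^(1/3))/12)*cos(2^(1/3)*sqrt(3)*x*(4/(27 + sqrt(761))^(1/3) + 2^(1/3)*(27 + sqrt(761))^(1/3))/12) + C3*exp(-2^(1/3)*x*(-4/(27 + sqrt(761))^(1/3) + 2^(1/3)*(27 + sqrt(761))^(1/3))/6)


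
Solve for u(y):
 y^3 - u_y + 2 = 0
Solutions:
 u(y) = C1 + y^4/4 + 2*y


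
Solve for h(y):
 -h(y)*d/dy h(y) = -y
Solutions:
 h(y) = -sqrt(C1 + y^2)
 h(y) = sqrt(C1 + y^2)


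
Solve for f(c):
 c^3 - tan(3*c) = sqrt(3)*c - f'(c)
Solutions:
 f(c) = C1 - c^4/4 + sqrt(3)*c^2/2 - log(cos(3*c))/3


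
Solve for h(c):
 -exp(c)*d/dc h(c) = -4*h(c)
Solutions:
 h(c) = C1*exp(-4*exp(-c))


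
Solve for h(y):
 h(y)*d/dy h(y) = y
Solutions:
 h(y) = -sqrt(C1 + y^2)
 h(y) = sqrt(C1 + y^2)


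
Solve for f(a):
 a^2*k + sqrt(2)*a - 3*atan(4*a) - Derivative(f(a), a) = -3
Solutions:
 f(a) = C1 + a^3*k/3 + sqrt(2)*a^2/2 - 3*a*atan(4*a) + 3*a + 3*log(16*a^2 + 1)/8


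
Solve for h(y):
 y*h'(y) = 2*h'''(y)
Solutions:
 h(y) = C1 + Integral(C2*airyai(2^(2/3)*y/2) + C3*airybi(2^(2/3)*y/2), y)


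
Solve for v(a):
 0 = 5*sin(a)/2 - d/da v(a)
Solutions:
 v(a) = C1 - 5*cos(a)/2


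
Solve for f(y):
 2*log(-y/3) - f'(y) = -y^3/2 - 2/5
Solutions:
 f(y) = C1 + y^4/8 + 2*y*log(-y) + y*(-2*log(3) - 8/5)


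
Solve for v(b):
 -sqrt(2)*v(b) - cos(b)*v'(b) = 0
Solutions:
 v(b) = C1*(sin(b) - 1)^(sqrt(2)/2)/(sin(b) + 1)^(sqrt(2)/2)


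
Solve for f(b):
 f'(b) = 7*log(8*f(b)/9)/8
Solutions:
 -8*Integral(1/(log(_y) - 2*log(3) + 3*log(2)), (_y, f(b)))/7 = C1 - b


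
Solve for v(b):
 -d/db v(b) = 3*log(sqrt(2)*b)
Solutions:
 v(b) = C1 - 3*b*log(b) - 3*b*log(2)/2 + 3*b


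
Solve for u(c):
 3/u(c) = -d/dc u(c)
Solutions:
 u(c) = -sqrt(C1 - 6*c)
 u(c) = sqrt(C1 - 6*c)


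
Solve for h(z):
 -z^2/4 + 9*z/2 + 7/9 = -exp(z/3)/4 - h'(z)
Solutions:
 h(z) = C1 + z^3/12 - 9*z^2/4 - 7*z/9 - 3*exp(z/3)/4


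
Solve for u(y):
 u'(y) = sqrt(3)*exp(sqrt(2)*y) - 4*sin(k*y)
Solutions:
 u(y) = C1 + sqrt(6)*exp(sqrt(2)*y)/2 + 4*cos(k*y)/k


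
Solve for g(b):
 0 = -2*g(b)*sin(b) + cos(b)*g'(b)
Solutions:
 g(b) = C1/cos(b)^2


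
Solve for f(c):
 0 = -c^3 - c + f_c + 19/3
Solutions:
 f(c) = C1 + c^4/4 + c^2/2 - 19*c/3


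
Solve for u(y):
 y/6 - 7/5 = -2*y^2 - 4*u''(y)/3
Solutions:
 u(y) = C1 + C2*y - y^4/8 - y^3/48 + 21*y^2/40


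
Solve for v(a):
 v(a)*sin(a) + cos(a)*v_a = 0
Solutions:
 v(a) = C1*cos(a)


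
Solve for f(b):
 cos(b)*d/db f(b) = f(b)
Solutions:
 f(b) = C1*sqrt(sin(b) + 1)/sqrt(sin(b) - 1)


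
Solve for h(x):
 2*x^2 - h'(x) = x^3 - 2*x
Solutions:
 h(x) = C1 - x^4/4 + 2*x^3/3 + x^2


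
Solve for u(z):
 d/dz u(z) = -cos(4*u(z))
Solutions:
 u(z) = -asin((C1 + exp(8*z))/(C1 - exp(8*z)))/4 + pi/4
 u(z) = asin((C1 + exp(8*z))/(C1 - exp(8*z)))/4


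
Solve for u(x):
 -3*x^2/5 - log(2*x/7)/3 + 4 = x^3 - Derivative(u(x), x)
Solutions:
 u(x) = C1 + x^4/4 + x^3/5 + x*log(x)/3 - 13*x/3 - x*log(7)/3 + x*log(2)/3


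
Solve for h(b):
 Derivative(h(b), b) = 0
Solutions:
 h(b) = C1


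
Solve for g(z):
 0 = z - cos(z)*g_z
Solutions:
 g(z) = C1 + Integral(z/cos(z), z)


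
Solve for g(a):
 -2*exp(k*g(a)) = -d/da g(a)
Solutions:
 g(a) = Piecewise((log(-1/(C1*k + 2*a*k))/k, Ne(k, 0)), (nan, True))
 g(a) = Piecewise((C1 + 2*a, Eq(k, 0)), (nan, True))


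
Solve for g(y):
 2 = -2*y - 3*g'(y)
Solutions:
 g(y) = C1 - y^2/3 - 2*y/3


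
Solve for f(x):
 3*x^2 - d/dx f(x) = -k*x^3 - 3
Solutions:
 f(x) = C1 + k*x^4/4 + x^3 + 3*x


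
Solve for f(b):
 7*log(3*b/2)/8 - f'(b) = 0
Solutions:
 f(b) = C1 + 7*b*log(b)/8 - 7*b/8 - 7*b*log(2)/8 + 7*b*log(3)/8


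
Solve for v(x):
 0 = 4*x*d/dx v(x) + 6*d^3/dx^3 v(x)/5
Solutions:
 v(x) = C1 + Integral(C2*airyai(-10^(1/3)*3^(2/3)*x/3) + C3*airybi(-10^(1/3)*3^(2/3)*x/3), x)


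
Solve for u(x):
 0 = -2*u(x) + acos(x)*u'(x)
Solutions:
 u(x) = C1*exp(2*Integral(1/acos(x), x))


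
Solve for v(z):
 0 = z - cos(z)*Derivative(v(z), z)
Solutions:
 v(z) = C1 + Integral(z/cos(z), z)


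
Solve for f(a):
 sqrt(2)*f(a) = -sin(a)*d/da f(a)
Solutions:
 f(a) = C1*(cos(a) + 1)^(sqrt(2)/2)/(cos(a) - 1)^(sqrt(2)/2)


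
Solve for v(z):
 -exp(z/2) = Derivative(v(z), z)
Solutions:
 v(z) = C1 - 2*exp(z/2)


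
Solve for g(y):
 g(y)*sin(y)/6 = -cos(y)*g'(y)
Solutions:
 g(y) = C1*cos(y)^(1/6)


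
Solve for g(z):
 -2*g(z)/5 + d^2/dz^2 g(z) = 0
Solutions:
 g(z) = C1*exp(-sqrt(10)*z/5) + C2*exp(sqrt(10)*z/5)


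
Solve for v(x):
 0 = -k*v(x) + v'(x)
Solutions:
 v(x) = C1*exp(k*x)


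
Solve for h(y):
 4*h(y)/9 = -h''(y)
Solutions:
 h(y) = C1*sin(2*y/3) + C2*cos(2*y/3)


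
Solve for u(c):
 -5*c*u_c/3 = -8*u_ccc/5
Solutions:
 u(c) = C1 + Integral(C2*airyai(15^(2/3)*c/6) + C3*airybi(15^(2/3)*c/6), c)


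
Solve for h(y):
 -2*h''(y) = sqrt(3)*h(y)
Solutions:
 h(y) = C1*sin(sqrt(2)*3^(1/4)*y/2) + C2*cos(sqrt(2)*3^(1/4)*y/2)


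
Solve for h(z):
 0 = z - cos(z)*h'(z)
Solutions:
 h(z) = C1 + Integral(z/cos(z), z)


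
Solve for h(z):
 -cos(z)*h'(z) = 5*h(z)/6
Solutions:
 h(z) = C1*(sin(z) - 1)^(5/12)/(sin(z) + 1)^(5/12)


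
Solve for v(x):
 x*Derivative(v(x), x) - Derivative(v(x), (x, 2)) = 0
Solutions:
 v(x) = C1 + C2*erfi(sqrt(2)*x/2)


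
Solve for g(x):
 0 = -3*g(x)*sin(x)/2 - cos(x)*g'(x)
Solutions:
 g(x) = C1*cos(x)^(3/2)


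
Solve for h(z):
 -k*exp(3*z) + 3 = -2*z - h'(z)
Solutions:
 h(z) = C1 + k*exp(3*z)/3 - z^2 - 3*z


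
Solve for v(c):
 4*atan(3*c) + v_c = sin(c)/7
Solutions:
 v(c) = C1 - 4*c*atan(3*c) + 2*log(9*c^2 + 1)/3 - cos(c)/7


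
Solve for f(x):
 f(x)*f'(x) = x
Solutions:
 f(x) = -sqrt(C1 + x^2)
 f(x) = sqrt(C1 + x^2)


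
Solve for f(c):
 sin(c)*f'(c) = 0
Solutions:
 f(c) = C1


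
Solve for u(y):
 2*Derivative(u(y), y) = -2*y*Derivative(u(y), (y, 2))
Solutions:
 u(y) = C1 + C2*log(y)


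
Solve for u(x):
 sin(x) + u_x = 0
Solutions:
 u(x) = C1 + cos(x)


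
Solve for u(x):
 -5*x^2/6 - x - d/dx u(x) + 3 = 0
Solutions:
 u(x) = C1 - 5*x^3/18 - x^2/2 + 3*x


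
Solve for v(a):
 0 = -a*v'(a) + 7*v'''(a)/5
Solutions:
 v(a) = C1 + Integral(C2*airyai(5^(1/3)*7^(2/3)*a/7) + C3*airybi(5^(1/3)*7^(2/3)*a/7), a)


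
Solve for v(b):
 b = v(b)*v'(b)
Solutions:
 v(b) = -sqrt(C1 + b^2)
 v(b) = sqrt(C1 + b^2)


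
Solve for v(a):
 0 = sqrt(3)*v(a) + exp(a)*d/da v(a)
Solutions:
 v(a) = C1*exp(sqrt(3)*exp(-a))


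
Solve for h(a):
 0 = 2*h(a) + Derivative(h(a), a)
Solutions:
 h(a) = C1*exp(-2*a)


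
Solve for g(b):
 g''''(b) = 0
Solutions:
 g(b) = C1 + C2*b + C3*b^2 + C4*b^3


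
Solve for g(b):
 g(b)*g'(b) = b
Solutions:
 g(b) = -sqrt(C1 + b^2)
 g(b) = sqrt(C1 + b^2)


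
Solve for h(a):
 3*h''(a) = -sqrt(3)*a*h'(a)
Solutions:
 h(a) = C1 + C2*erf(sqrt(2)*3^(3/4)*a/6)


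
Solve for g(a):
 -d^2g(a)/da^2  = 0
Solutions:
 g(a) = C1 + C2*a


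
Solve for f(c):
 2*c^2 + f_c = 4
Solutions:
 f(c) = C1 - 2*c^3/3 + 4*c


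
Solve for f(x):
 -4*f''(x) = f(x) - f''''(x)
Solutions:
 f(x) = C1*exp(-x*sqrt(2 + sqrt(5))) + C2*exp(x*sqrt(2 + sqrt(5))) + C3*sin(x*sqrt(-2 + sqrt(5))) + C4*cos(x*sqrt(-2 + sqrt(5)))


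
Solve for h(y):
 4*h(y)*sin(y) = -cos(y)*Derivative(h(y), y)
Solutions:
 h(y) = C1*cos(y)^4


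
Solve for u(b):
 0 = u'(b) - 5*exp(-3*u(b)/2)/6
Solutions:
 u(b) = 2*log(C1 + 5*b/4)/3
 u(b) = 2*log(2^(1/3)*(-1 - sqrt(3)*I)*(C1 + 5*b)^(1/3)/4)
 u(b) = 2*log(2^(1/3)*(-1 + sqrt(3)*I)*(C1 + 5*b)^(1/3)/4)


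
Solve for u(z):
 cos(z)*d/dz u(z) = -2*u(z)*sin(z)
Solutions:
 u(z) = C1*cos(z)^2


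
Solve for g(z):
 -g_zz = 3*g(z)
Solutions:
 g(z) = C1*sin(sqrt(3)*z) + C2*cos(sqrt(3)*z)


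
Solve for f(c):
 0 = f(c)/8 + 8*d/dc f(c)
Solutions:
 f(c) = C1*exp(-c/64)


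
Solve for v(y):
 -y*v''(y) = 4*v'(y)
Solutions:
 v(y) = C1 + C2/y^3


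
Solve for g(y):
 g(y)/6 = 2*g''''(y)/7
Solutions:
 g(y) = C1*exp(-sqrt(2)*3^(3/4)*7^(1/4)*y/6) + C2*exp(sqrt(2)*3^(3/4)*7^(1/4)*y/6) + C3*sin(sqrt(2)*3^(3/4)*7^(1/4)*y/6) + C4*cos(sqrt(2)*3^(3/4)*7^(1/4)*y/6)


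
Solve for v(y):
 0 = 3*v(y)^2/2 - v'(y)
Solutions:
 v(y) = -2/(C1 + 3*y)


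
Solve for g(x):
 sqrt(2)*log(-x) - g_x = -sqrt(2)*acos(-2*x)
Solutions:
 g(x) = C1 + sqrt(2)*x*(log(-x) - 1) + sqrt(2)*(x*acos(-2*x) + sqrt(1 - 4*x^2)/2)


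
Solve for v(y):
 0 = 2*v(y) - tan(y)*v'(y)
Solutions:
 v(y) = C1*sin(y)^2


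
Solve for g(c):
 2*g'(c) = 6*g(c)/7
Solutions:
 g(c) = C1*exp(3*c/7)


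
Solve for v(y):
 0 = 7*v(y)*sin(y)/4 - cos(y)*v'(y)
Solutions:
 v(y) = C1/cos(y)^(7/4)


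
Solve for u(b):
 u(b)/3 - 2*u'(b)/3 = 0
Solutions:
 u(b) = C1*exp(b/2)


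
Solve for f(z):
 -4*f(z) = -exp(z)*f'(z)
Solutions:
 f(z) = C1*exp(-4*exp(-z))


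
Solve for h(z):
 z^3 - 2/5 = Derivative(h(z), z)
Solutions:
 h(z) = C1 + z^4/4 - 2*z/5


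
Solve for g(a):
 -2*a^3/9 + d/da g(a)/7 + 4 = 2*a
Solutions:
 g(a) = C1 + 7*a^4/18 + 7*a^2 - 28*a


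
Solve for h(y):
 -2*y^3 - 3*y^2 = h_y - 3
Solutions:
 h(y) = C1 - y^4/2 - y^3 + 3*y


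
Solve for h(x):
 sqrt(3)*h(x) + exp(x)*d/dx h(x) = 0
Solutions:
 h(x) = C1*exp(sqrt(3)*exp(-x))


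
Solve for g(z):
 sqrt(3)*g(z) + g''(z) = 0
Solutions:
 g(z) = C1*sin(3^(1/4)*z) + C2*cos(3^(1/4)*z)


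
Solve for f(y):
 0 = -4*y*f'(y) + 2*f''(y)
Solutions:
 f(y) = C1 + C2*erfi(y)


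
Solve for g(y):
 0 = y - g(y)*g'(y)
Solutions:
 g(y) = -sqrt(C1 + y^2)
 g(y) = sqrt(C1 + y^2)


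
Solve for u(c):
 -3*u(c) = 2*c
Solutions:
 u(c) = -2*c/3


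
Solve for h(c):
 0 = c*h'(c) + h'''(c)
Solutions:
 h(c) = C1 + Integral(C2*airyai(-c) + C3*airybi(-c), c)


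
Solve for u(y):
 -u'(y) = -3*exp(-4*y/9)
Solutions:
 u(y) = C1 - 27*exp(-4*y/9)/4


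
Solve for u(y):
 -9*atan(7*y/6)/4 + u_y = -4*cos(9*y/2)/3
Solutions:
 u(y) = C1 + 9*y*atan(7*y/6)/4 - 27*log(49*y^2 + 36)/28 - 8*sin(9*y/2)/27


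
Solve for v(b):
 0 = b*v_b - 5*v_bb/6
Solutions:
 v(b) = C1 + C2*erfi(sqrt(15)*b/5)


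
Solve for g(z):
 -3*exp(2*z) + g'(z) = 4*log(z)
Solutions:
 g(z) = C1 + 4*z*log(z) - 4*z + 3*exp(2*z)/2


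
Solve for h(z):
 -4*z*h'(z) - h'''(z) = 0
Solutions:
 h(z) = C1 + Integral(C2*airyai(-2^(2/3)*z) + C3*airybi(-2^(2/3)*z), z)


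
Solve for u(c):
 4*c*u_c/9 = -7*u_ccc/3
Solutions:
 u(c) = C1 + Integral(C2*airyai(-42^(2/3)*c/21) + C3*airybi(-42^(2/3)*c/21), c)


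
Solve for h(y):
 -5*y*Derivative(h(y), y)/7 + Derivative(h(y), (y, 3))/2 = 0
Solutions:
 h(y) = C1 + Integral(C2*airyai(10^(1/3)*7^(2/3)*y/7) + C3*airybi(10^(1/3)*7^(2/3)*y/7), y)


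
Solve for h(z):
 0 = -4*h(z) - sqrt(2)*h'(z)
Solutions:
 h(z) = C1*exp(-2*sqrt(2)*z)


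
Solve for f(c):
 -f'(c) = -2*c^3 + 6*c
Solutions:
 f(c) = C1 + c^4/2 - 3*c^2


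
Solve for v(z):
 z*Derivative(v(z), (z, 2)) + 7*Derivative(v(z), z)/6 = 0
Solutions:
 v(z) = C1 + C2/z^(1/6)


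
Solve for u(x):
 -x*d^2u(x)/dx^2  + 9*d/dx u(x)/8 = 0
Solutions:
 u(x) = C1 + C2*x^(17/8)


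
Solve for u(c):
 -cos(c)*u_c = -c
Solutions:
 u(c) = C1 + Integral(c/cos(c), c)


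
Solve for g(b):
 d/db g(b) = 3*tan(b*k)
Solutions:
 g(b) = C1 + 3*Piecewise((-log(cos(b*k))/k, Ne(k, 0)), (0, True))


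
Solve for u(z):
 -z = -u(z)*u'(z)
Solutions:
 u(z) = -sqrt(C1 + z^2)
 u(z) = sqrt(C1 + z^2)


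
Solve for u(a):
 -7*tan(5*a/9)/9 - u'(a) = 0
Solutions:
 u(a) = C1 + 7*log(cos(5*a/9))/5


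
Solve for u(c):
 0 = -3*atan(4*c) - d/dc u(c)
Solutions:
 u(c) = C1 - 3*c*atan(4*c) + 3*log(16*c^2 + 1)/8


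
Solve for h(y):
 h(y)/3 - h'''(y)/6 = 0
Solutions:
 h(y) = C3*exp(2^(1/3)*y) + (C1*sin(2^(1/3)*sqrt(3)*y/2) + C2*cos(2^(1/3)*sqrt(3)*y/2))*exp(-2^(1/3)*y/2)


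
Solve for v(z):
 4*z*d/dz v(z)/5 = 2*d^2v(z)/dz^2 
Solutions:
 v(z) = C1 + C2*erfi(sqrt(5)*z/5)


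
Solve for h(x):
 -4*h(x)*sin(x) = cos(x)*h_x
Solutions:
 h(x) = C1*cos(x)^4


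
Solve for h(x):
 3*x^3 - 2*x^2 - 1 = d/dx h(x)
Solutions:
 h(x) = C1 + 3*x^4/4 - 2*x^3/3 - x


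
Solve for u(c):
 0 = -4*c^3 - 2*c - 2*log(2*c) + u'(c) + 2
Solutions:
 u(c) = C1 + c^4 + c^2 + 2*c*log(c) - 4*c + c*log(4)


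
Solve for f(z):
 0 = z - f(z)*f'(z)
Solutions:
 f(z) = -sqrt(C1 + z^2)
 f(z) = sqrt(C1 + z^2)


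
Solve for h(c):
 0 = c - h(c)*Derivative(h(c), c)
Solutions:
 h(c) = -sqrt(C1 + c^2)
 h(c) = sqrt(C1 + c^2)


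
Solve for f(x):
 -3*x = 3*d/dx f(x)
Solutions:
 f(x) = C1 - x^2/2


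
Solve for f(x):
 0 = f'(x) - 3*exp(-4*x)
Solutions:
 f(x) = C1 - 3*exp(-4*x)/4


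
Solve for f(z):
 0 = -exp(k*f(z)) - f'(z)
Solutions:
 f(z) = Piecewise((log(1/(C1*k + k*z))/k, Ne(k, 0)), (nan, True))
 f(z) = Piecewise((C1 - z, Eq(k, 0)), (nan, True))


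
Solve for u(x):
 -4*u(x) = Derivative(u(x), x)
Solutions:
 u(x) = C1*exp(-4*x)


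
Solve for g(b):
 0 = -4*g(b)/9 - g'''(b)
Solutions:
 g(b) = C3*exp(-2^(2/3)*3^(1/3)*b/3) + (C1*sin(2^(2/3)*3^(5/6)*b/6) + C2*cos(2^(2/3)*3^(5/6)*b/6))*exp(2^(2/3)*3^(1/3)*b/6)


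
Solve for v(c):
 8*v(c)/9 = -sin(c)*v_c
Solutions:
 v(c) = C1*(cos(c) + 1)^(4/9)/(cos(c) - 1)^(4/9)


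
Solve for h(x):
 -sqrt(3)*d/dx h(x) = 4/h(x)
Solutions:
 h(x) = -sqrt(C1 - 24*sqrt(3)*x)/3
 h(x) = sqrt(C1 - 24*sqrt(3)*x)/3


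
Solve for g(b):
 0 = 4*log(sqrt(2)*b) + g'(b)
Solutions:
 g(b) = C1 - 4*b*log(b) - b*log(4) + 4*b


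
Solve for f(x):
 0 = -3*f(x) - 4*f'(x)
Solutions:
 f(x) = C1*exp(-3*x/4)


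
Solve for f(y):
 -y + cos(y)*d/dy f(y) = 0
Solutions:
 f(y) = C1 + Integral(y/cos(y), y)


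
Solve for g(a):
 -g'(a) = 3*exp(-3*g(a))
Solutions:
 g(a) = log(C1 - 9*a)/3
 g(a) = log((-3^(1/3) - 3^(5/6)*I)*(C1 - 3*a)^(1/3)/2)
 g(a) = log((-3^(1/3) + 3^(5/6)*I)*(C1 - 3*a)^(1/3)/2)


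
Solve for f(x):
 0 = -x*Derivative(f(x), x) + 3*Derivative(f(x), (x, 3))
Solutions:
 f(x) = C1 + Integral(C2*airyai(3^(2/3)*x/3) + C3*airybi(3^(2/3)*x/3), x)


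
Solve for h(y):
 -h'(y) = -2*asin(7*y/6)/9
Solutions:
 h(y) = C1 + 2*y*asin(7*y/6)/9 + 2*sqrt(36 - 49*y^2)/63


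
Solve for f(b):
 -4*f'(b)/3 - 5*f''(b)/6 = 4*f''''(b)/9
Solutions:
 f(b) = C1 + C2*exp(-2^(1/3)*b*(-(48 + sqrt(2554))^(1/3) + 5*2^(1/3)/(48 + sqrt(2554))^(1/3))/8)*sin(2^(1/3)*sqrt(3)*b*(5*2^(1/3)/(48 + sqrt(2554))^(1/3) + (48 + sqrt(2554))^(1/3))/8) + C3*exp(-2^(1/3)*b*(-(48 + sqrt(2554))^(1/3) + 5*2^(1/3)/(48 + sqrt(2554))^(1/3))/8)*cos(2^(1/3)*sqrt(3)*b*(5*2^(1/3)/(48 + sqrt(2554))^(1/3) + (48 + sqrt(2554))^(1/3))/8) + C4*exp(2^(1/3)*b*(-(48 + sqrt(2554))^(1/3) + 5*2^(1/3)/(48 + sqrt(2554))^(1/3))/4)


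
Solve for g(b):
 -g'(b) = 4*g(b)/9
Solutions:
 g(b) = C1*exp(-4*b/9)


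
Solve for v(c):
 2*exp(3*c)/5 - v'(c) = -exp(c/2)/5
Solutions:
 v(c) = C1 + 2*exp(c/2)/5 + 2*exp(3*c)/15


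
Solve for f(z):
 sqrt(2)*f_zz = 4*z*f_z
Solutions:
 f(z) = C1 + C2*erfi(2^(1/4)*z)


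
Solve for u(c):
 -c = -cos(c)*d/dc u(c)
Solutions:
 u(c) = C1 + Integral(c/cos(c), c)


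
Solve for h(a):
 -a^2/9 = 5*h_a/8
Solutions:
 h(a) = C1 - 8*a^3/135


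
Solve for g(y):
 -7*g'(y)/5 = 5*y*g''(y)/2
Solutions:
 g(y) = C1 + C2*y^(11/25)


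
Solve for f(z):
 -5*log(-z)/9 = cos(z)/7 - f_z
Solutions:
 f(z) = C1 + 5*z*log(-z)/9 - 5*z/9 + sin(z)/7


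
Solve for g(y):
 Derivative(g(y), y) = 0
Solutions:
 g(y) = C1


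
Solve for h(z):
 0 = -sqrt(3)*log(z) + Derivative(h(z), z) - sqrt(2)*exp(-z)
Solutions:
 h(z) = C1 + sqrt(3)*z*log(z) - sqrt(3)*z - sqrt(2)*exp(-z)


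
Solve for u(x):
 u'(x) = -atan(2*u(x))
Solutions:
 Integral(1/atan(2*_y), (_y, u(x))) = C1 - x


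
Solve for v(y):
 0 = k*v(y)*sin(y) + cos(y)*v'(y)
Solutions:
 v(y) = C1*exp(k*log(cos(y)))


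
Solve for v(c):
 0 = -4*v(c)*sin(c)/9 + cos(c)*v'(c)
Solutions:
 v(c) = C1/cos(c)^(4/9)


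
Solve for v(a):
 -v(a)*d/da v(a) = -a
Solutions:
 v(a) = -sqrt(C1 + a^2)
 v(a) = sqrt(C1 + a^2)


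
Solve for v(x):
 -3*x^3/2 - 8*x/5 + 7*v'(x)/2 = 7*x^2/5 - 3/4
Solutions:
 v(x) = C1 + 3*x^4/28 + 2*x^3/15 + 8*x^2/35 - 3*x/14


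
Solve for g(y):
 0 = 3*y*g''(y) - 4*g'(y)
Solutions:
 g(y) = C1 + C2*y^(7/3)


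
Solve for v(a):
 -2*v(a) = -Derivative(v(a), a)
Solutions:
 v(a) = C1*exp(2*a)


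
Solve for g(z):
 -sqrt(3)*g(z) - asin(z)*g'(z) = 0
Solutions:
 g(z) = C1*exp(-sqrt(3)*Integral(1/asin(z), z))


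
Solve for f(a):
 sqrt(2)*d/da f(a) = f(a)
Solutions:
 f(a) = C1*exp(sqrt(2)*a/2)


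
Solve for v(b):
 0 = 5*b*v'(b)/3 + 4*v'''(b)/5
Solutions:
 v(b) = C1 + Integral(C2*airyai(-18^(1/3)*5^(2/3)*b/6) + C3*airybi(-18^(1/3)*5^(2/3)*b/6), b)


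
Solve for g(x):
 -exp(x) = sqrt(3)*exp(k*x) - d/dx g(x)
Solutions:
 g(x) = C1 + exp(x) + sqrt(3)*exp(k*x)/k


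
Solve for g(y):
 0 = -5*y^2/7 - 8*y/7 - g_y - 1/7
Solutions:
 g(y) = C1 - 5*y^3/21 - 4*y^2/7 - y/7


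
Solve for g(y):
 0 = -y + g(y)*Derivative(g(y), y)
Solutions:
 g(y) = -sqrt(C1 + y^2)
 g(y) = sqrt(C1 + y^2)


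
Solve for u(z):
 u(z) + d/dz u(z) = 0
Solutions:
 u(z) = C1*exp(-z)


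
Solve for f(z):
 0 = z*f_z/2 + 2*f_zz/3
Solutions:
 f(z) = C1 + C2*erf(sqrt(6)*z/4)


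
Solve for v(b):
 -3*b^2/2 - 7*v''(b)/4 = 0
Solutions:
 v(b) = C1 + C2*b - b^4/14


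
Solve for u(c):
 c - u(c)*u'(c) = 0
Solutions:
 u(c) = -sqrt(C1 + c^2)
 u(c) = sqrt(C1 + c^2)


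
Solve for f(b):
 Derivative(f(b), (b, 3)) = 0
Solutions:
 f(b) = C1 + C2*b + C3*b^2


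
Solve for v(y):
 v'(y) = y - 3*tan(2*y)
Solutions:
 v(y) = C1 + y^2/2 + 3*log(cos(2*y))/2


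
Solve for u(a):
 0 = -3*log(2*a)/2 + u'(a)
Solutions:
 u(a) = C1 + 3*a*log(a)/2 - 3*a/2 + 3*a*log(2)/2


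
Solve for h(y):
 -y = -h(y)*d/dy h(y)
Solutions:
 h(y) = -sqrt(C1 + y^2)
 h(y) = sqrt(C1 + y^2)


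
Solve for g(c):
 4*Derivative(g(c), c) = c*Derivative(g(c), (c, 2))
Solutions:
 g(c) = C1 + C2*c^5


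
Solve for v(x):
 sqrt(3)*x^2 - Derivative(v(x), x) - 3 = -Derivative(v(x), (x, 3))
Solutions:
 v(x) = C1 + C2*exp(-x) + C3*exp(x) + sqrt(3)*x^3/3 - 3*x + 2*sqrt(3)*x


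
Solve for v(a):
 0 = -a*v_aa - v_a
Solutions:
 v(a) = C1 + C2*log(a)


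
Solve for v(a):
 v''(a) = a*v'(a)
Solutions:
 v(a) = C1 + C2*erfi(sqrt(2)*a/2)


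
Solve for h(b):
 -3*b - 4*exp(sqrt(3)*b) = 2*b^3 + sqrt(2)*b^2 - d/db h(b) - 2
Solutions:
 h(b) = C1 + b^4/2 + sqrt(2)*b^3/3 + 3*b^2/2 - 2*b + 4*sqrt(3)*exp(sqrt(3)*b)/3


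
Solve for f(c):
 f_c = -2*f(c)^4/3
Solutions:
 f(c) = (-1 - sqrt(3)*I)*(1/(C1 + 2*c))^(1/3)/2
 f(c) = (-1 + sqrt(3)*I)*(1/(C1 + 2*c))^(1/3)/2
 f(c) = (1/(C1 + 2*c))^(1/3)


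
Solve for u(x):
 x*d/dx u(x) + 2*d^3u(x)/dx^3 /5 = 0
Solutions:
 u(x) = C1 + Integral(C2*airyai(-2^(2/3)*5^(1/3)*x/2) + C3*airybi(-2^(2/3)*5^(1/3)*x/2), x)


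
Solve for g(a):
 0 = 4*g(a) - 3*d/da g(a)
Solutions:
 g(a) = C1*exp(4*a/3)


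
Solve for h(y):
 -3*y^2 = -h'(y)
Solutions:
 h(y) = C1 + y^3


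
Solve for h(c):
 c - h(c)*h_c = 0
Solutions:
 h(c) = -sqrt(C1 + c^2)
 h(c) = sqrt(C1 + c^2)


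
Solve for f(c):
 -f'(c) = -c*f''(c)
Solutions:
 f(c) = C1 + C2*c^2


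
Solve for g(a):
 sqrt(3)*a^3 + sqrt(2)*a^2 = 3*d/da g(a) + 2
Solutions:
 g(a) = C1 + sqrt(3)*a^4/12 + sqrt(2)*a^3/9 - 2*a/3


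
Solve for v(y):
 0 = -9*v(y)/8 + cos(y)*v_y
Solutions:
 v(y) = C1*(sin(y) + 1)^(9/16)/(sin(y) - 1)^(9/16)


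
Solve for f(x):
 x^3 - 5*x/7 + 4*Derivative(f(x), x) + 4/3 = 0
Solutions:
 f(x) = C1 - x^4/16 + 5*x^2/56 - x/3


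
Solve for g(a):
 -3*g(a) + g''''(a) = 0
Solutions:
 g(a) = C1*exp(-3^(1/4)*a) + C2*exp(3^(1/4)*a) + C3*sin(3^(1/4)*a) + C4*cos(3^(1/4)*a)


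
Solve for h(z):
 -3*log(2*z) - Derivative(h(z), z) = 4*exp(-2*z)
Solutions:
 h(z) = C1 - 3*z*log(z) + 3*z*(1 - log(2)) + 2*exp(-2*z)


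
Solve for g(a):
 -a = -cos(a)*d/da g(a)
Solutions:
 g(a) = C1 + Integral(a/cos(a), a)


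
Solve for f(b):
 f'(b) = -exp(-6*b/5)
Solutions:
 f(b) = C1 + 5*exp(-6*b/5)/6


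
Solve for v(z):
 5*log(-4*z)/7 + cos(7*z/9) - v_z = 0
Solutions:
 v(z) = C1 + 5*z*log(-z)/7 - 5*z/7 + 10*z*log(2)/7 + 9*sin(7*z/9)/7


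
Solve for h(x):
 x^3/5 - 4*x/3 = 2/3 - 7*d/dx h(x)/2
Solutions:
 h(x) = C1 - x^4/70 + 4*x^2/21 + 4*x/21


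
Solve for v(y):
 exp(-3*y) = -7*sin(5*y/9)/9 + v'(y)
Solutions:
 v(y) = C1 - 7*cos(5*y/9)/5 - exp(-3*y)/3


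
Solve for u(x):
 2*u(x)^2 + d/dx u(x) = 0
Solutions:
 u(x) = 1/(C1 + 2*x)


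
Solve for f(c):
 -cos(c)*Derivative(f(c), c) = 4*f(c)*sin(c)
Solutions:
 f(c) = C1*cos(c)^4


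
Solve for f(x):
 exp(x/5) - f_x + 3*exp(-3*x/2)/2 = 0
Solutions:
 f(x) = C1 + 5*exp(x/5) - 1/exp(x)^(3/2)


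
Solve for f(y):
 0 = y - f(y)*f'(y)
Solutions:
 f(y) = -sqrt(C1 + y^2)
 f(y) = sqrt(C1 + y^2)


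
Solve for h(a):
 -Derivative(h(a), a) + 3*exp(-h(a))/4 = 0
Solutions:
 h(a) = log(C1 + 3*a/4)


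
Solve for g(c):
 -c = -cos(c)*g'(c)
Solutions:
 g(c) = C1 + Integral(c/cos(c), c)


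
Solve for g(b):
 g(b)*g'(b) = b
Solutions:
 g(b) = -sqrt(C1 + b^2)
 g(b) = sqrt(C1 + b^2)


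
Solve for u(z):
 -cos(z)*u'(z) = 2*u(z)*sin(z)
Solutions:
 u(z) = C1*cos(z)^2


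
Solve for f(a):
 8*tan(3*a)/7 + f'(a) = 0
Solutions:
 f(a) = C1 + 8*log(cos(3*a))/21


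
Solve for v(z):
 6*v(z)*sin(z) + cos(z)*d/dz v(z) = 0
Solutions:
 v(z) = C1*cos(z)^6


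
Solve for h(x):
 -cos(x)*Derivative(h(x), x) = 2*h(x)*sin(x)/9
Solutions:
 h(x) = C1*cos(x)^(2/9)


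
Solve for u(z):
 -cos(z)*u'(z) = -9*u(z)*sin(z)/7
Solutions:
 u(z) = C1/cos(z)^(9/7)


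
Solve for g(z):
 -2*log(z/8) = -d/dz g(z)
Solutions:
 g(z) = C1 + 2*z*log(z) - z*log(64) - 2*z


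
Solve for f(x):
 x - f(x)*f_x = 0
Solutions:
 f(x) = -sqrt(C1 + x^2)
 f(x) = sqrt(C1 + x^2)


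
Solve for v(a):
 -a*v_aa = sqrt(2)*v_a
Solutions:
 v(a) = C1 + C2*a^(1 - sqrt(2))


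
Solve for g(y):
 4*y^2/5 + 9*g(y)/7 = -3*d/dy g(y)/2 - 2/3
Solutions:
 g(y) = C1*exp(-6*y/7) - 28*y^2/45 + 196*y/135 - 896/405


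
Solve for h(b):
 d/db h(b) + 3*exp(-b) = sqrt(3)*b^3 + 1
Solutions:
 h(b) = C1 + sqrt(3)*b^4/4 + b + 3*exp(-b)


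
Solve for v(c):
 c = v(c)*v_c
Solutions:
 v(c) = -sqrt(C1 + c^2)
 v(c) = sqrt(C1 + c^2)


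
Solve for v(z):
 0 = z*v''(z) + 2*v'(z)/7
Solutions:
 v(z) = C1 + C2*z^(5/7)


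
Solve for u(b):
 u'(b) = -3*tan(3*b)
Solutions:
 u(b) = C1 + log(cos(3*b))


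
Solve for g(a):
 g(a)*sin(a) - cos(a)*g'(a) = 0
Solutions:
 g(a) = C1/cos(a)


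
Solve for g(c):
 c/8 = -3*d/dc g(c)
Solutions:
 g(c) = C1 - c^2/48


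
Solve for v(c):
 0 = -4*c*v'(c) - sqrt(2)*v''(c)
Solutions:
 v(c) = C1 + C2*erf(2^(1/4)*c)


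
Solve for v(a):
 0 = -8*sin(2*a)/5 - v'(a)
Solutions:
 v(a) = C1 + 4*cos(2*a)/5


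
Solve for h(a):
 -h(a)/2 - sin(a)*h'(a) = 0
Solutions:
 h(a) = C1*(cos(a) + 1)^(1/4)/(cos(a) - 1)^(1/4)


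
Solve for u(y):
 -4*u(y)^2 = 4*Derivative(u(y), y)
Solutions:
 u(y) = 1/(C1 + y)


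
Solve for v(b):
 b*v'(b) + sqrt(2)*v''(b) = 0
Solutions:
 v(b) = C1 + C2*erf(2^(1/4)*b/2)


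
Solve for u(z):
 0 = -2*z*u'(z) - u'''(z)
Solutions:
 u(z) = C1 + Integral(C2*airyai(-2^(1/3)*z) + C3*airybi(-2^(1/3)*z), z)


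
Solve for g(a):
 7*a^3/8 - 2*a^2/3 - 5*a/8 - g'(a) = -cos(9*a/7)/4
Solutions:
 g(a) = C1 + 7*a^4/32 - 2*a^3/9 - 5*a^2/16 + 7*sin(9*a/7)/36


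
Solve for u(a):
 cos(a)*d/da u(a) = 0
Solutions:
 u(a) = C1


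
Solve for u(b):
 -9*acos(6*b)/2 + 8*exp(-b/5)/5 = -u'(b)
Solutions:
 u(b) = C1 + 9*b*acos(6*b)/2 - 3*sqrt(1 - 36*b^2)/4 + 8*exp(-b/5)


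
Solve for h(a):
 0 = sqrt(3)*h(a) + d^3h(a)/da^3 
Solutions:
 h(a) = C3*exp(-3^(1/6)*a) + (C1*sin(3^(2/3)*a/2) + C2*cos(3^(2/3)*a/2))*exp(3^(1/6)*a/2)


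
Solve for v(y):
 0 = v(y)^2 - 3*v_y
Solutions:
 v(y) = -3/(C1 + y)


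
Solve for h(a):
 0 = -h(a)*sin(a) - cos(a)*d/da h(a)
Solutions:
 h(a) = C1*cos(a)


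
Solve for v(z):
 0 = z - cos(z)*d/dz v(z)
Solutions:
 v(z) = C1 + Integral(z/cos(z), z)


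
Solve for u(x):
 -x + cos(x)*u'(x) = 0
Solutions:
 u(x) = C1 + Integral(x/cos(x), x)


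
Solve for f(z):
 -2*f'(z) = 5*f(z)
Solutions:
 f(z) = C1*exp(-5*z/2)


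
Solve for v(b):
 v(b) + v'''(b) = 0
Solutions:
 v(b) = C3*exp(-b) + (C1*sin(sqrt(3)*b/2) + C2*cos(sqrt(3)*b/2))*exp(b/2)


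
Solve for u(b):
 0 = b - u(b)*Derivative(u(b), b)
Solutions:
 u(b) = -sqrt(C1 + b^2)
 u(b) = sqrt(C1 + b^2)


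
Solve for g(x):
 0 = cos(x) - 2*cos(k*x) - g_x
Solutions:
 g(x) = C1 + sin(x) - 2*sin(k*x)/k


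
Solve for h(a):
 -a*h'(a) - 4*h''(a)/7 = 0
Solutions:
 h(a) = C1 + C2*erf(sqrt(14)*a/4)


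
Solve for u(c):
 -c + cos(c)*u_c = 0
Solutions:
 u(c) = C1 + Integral(c/cos(c), c)


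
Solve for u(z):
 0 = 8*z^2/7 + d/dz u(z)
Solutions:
 u(z) = C1 - 8*z^3/21


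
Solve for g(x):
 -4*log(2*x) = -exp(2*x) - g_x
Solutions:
 g(x) = C1 + 4*x*log(x) + 4*x*(-1 + log(2)) - exp(2*x)/2


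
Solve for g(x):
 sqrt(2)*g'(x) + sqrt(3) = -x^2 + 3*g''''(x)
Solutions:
 g(x) = C1 + C4*exp(2^(1/6)*3^(2/3)*x/3) - sqrt(2)*x^3/6 - sqrt(6)*x/2 + (C2*sin(6^(1/6)*x/2) + C3*cos(6^(1/6)*x/2))*exp(-2^(1/6)*3^(2/3)*x/6)


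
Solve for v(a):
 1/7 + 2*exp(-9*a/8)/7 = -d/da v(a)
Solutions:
 v(a) = C1 - a/7 + 16*exp(-9*a/8)/63


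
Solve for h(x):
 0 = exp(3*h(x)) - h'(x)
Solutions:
 h(x) = log(-1/(C1 + 3*x))/3
 h(x) = log((-1/(C1 + x))^(1/3)*(-3^(2/3) - 3*3^(1/6)*I)/6)
 h(x) = log((-1/(C1 + x))^(1/3)*(-3^(2/3) + 3*3^(1/6)*I)/6)


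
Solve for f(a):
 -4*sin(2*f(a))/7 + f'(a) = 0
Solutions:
 -4*a/7 + log(cos(2*f(a)) - 1)/4 - log(cos(2*f(a)) + 1)/4 = C1


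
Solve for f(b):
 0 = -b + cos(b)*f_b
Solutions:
 f(b) = C1 + Integral(b/cos(b), b)


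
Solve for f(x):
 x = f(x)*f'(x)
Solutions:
 f(x) = -sqrt(C1 + x^2)
 f(x) = sqrt(C1 + x^2)


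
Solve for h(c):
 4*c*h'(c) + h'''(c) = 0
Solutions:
 h(c) = C1 + Integral(C2*airyai(-2^(2/3)*c) + C3*airybi(-2^(2/3)*c), c)


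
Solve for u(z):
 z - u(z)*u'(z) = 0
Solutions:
 u(z) = -sqrt(C1 + z^2)
 u(z) = sqrt(C1 + z^2)


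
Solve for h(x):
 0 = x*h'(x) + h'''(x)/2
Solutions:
 h(x) = C1 + Integral(C2*airyai(-2^(1/3)*x) + C3*airybi(-2^(1/3)*x), x)


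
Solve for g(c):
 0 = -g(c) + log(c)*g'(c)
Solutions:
 g(c) = C1*exp(li(c))


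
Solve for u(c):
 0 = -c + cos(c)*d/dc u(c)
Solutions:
 u(c) = C1 + Integral(c/cos(c), c)


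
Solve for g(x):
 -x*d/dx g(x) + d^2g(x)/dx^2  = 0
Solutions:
 g(x) = C1 + C2*erfi(sqrt(2)*x/2)


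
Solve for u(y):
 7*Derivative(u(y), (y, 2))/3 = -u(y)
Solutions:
 u(y) = C1*sin(sqrt(21)*y/7) + C2*cos(sqrt(21)*y/7)


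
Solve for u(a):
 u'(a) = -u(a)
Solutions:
 u(a) = C1*exp(-a)


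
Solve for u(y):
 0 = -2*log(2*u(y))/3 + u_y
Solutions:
 -3*Integral(1/(log(_y) + log(2)), (_y, u(y)))/2 = C1 - y


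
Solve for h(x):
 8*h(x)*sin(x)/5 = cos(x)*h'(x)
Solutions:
 h(x) = C1/cos(x)^(8/5)


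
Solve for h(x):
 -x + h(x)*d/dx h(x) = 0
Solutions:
 h(x) = -sqrt(C1 + x^2)
 h(x) = sqrt(C1 + x^2)


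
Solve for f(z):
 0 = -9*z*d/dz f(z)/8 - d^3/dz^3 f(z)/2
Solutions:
 f(z) = C1 + Integral(C2*airyai(-2^(1/3)*3^(2/3)*z/2) + C3*airybi(-2^(1/3)*3^(2/3)*z/2), z)


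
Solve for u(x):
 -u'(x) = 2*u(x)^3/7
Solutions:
 u(x) = -sqrt(14)*sqrt(-1/(C1 - 2*x))/2
 u(x) = sqrt(14)*sqrt(-1/(C1 - 2*x))/2


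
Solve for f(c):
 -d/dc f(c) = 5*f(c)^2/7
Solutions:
 f(c) = 7/(C1 + 5*c)


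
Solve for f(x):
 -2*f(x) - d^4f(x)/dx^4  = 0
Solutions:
 f(x) = (C1*sin(2^(3/4)*x/2) + C2*cos(2^(3/4)*x/2))*exp(-2^(3/4)*x/2) + (C3*sin(2^(3/4)*x/2) + C4*cos(2^(3/4)*x/2))*exp(2^(3/4)*x/2)


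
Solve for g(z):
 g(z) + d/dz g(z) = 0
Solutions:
 g(z) = C1*exp(-z)


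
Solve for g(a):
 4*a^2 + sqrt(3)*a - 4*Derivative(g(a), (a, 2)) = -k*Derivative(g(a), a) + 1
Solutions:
 g(a) = C1 + C2*exp(a*k/4) - 4*a^3/(3*k) - sqrt(3)*a^2/(2*k) - 16*a^2/k^2 + a/k - 4*sqrt(3)*a/k^2 - 128*a/k^3


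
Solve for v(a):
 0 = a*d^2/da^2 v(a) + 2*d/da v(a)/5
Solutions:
 v(a) = C1 + C2*a^(3/5)


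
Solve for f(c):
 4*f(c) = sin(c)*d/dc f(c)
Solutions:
 f(c) = C1*(cos(c)^2 - 2*cos(c) + 1)/(cos(c)^2 + 2*cos(c) + 1)


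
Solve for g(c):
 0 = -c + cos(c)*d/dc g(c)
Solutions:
 g(c) = C1 + Integral(c/cos(c), c)


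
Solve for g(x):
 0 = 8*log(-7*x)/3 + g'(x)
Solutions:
 g(x) = C1 - 8*x*log(-x)/3 + 8*x*(1 - log(7))/3


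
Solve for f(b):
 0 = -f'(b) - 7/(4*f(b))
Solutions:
 f(b) = -sqrt(C1 - 14*b)/2
 f(b) = sqrt(C1 - 14*b)/2


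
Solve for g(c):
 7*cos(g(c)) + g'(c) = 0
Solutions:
 g(c) = pi - asin((C1 + exp(14*c))/(C1 - exp(14*c)))
 g(c) = asin((C1 + exp(14*c))/(C1 - exp(14*c)))


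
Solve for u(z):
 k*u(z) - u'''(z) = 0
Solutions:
 u(z) = C1*exp(k^(1/3)*z) + C2*exp(k^(1/3)*z*(-1 + sqrt(3)*I)/2) + C3*exp(-k^(1/3)*z*(1 + sqrt(3)*I)/2)


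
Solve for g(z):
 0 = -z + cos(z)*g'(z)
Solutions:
 g(z) = C1 + Integral(z/cos(z), z)


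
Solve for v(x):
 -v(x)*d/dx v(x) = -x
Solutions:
 v(x) = -sqrt(C1 + x^2)
 v(x) = sqrt(C1 + x^2)


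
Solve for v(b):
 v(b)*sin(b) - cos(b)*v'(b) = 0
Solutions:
 v(b) = C1/cos(b)


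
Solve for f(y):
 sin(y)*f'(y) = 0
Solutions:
 f(y) = C1


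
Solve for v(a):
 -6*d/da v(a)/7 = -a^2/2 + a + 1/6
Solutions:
 v(a) = C1 + 7*a^3/36 - 7*a^2/12 - 7*a/36


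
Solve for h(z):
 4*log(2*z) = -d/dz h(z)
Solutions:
 h(z) = C1 - 4*z*log(z) - z*log(16) + 4*z


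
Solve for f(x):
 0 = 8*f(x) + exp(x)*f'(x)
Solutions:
 f(x) = C1*exp(8*exp(-x))


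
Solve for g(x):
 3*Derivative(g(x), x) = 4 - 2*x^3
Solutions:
 g(x) = C1 - x^4/6 + 4*x/3


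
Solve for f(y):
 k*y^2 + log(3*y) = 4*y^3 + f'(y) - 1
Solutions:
 f(y) = C1 + k*y^3/3 - y^4 + y*log(y) + y*log(3)


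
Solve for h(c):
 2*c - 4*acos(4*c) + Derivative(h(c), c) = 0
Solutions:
 h(c) = C1 - c^2 + 4*c*acos(4*c) - sqrt(1 - 16*c^2)


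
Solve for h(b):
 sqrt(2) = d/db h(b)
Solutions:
 h(b) = C1 + sqrt(2)*b


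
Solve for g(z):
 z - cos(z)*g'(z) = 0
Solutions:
 g(z) = C1 + Integral(z/cos(z), z)


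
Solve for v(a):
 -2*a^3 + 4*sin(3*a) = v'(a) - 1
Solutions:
 v(a) = C1 - a^4/2 + a - 4*cos(3*a)/3


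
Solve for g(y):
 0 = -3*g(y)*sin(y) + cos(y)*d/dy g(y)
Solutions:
 g(y) = C1/cos(y)^3


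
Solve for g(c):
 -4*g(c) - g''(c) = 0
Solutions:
 g(c) = C1*sin(2*c) + C2*cos(2*c)


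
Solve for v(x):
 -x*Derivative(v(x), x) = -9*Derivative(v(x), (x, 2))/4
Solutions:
 v(x) = C1 + C2*erfi(sqrt(2)*x/3)


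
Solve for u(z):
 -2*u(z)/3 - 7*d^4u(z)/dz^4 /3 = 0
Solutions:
 u(z) = (C1*sin(14^(3/4)*z/14) + C2*cos(14^(3/4)*z/14))*exp(-14^(3/4)*z/14) + (C3*sin(14^(3/4)*z/14) + C4*cos(14^(3/4)*z/14))*exp(14^(3/4)*z/14)


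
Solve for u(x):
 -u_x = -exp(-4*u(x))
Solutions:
 u(x) = log(-I*(C1 + 4*x)^(1/4))
 u(x) = log(I*(C1 + 4*x)^(1/4))
 u(x) = log(-(C1 + 4*x)^(1/4))
 u(x) = log(C1 + 4*x)/4


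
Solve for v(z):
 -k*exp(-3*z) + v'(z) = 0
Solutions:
 v(z) = C1 - k*exp(-3*z)/3


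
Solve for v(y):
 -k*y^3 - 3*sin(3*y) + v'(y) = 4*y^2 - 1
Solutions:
 v(y) = C1 + k*y^4/4 + 4*y^3/3 - y - cos(3*y)


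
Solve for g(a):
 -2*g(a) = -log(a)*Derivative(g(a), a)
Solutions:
 g(a) = C1*exp(2*li(a))


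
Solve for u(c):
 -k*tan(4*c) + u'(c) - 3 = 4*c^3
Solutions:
 u(c) = C1 + c^4 + 3*c - k*log(cos(4*c))/4
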